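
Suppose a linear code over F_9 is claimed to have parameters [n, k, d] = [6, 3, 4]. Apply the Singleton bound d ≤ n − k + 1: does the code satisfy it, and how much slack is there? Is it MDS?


Singleton RHS = n − k + 1 = 4, slack = 0, bound satisfied, MDS.

Singleton bound: d ≤ n − k + 1.
Here n = 6, k = 3, so n − k + 1 = 4.
Given d = 4, check d ≤ 4: YES.
Slack = (n − k + 1) − d = 0.
The code is MDS (slack = 0).
Description: the claimed parameters are [6, 3, 4]_9; such a code would be MDS (meets Singleton bound).


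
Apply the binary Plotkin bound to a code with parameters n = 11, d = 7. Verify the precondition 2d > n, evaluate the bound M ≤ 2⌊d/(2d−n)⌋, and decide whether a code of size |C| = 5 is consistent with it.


Plotkin bound M ≤ 4; given |C| = 5 > bound (violated).

Check applicability: 2d = 14, n = 11.
2d − n = 3 > 0, so Plotkin applies.
Compute d/(2d−n) = 7/3 ≈ 2.3333.
⌊d/(2d−n)⌋ = 2.
Plotkin bound: M ≤ 2·2 = 4.
Given |C| = 5, check: VIOLATED.
This |C| is above the Plotkin bound, so no binary code with n = 11, d = 7 and 5 codewords exists.


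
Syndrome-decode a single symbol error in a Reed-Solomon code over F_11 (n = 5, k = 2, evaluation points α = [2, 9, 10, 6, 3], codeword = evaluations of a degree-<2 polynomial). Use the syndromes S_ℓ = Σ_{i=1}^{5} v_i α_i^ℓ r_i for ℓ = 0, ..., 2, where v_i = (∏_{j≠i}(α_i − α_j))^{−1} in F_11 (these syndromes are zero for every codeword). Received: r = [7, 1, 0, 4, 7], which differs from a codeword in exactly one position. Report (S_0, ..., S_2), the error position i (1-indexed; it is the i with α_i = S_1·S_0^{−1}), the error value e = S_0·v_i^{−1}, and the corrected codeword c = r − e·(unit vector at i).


S = (8, 5, 10), error at position 1, error magnitude e = 10, c = [8, 1, 0, 4, 7].

Step 1: column multipliers v_i = (∏_{j≠i}(α_i − α_j))^{−1} mod 11.
  i = 1 (α = 2): (2−9)(2−10)(2−6)(2−3) = (−7)·(−8)·(−4)·(−1) = 224 ≡ 4, so v_1 = 4^{−1} = 3 (mod 11).
  i = 2 (α = 9): (9−2)(9−10)(9−6)(9−3) = 7·(−1)·3·6 = −126 ≡ 6, so v_2 = 6^{−1} = 2 (mod 11).
  i = 3 (α = 10): (10−2)(10−9)(10−6)(10−3) = 8·1·4·7 = 224 ≡ 4, so v_3 = 4^{−1} = 3 (mod 11).
  i = 4 (α = 6): (6−2)(6−9)(6−10)(6−3) = 4·(−3)·(−4)·3 = 144 ≡ 1, so v_4 = 1^{−1} = 1 (mod 11).
  i = 5 (α = 3): (3−2)(3−9)(3−10)(3−6) = 1·(−6)·(−7)·(−3) = −126 ≡ 6, so v_5 = 6^{−1} = 2 (mod 11).
  v = [3, 2, 3, 1, 2].
Step 2: syndromes of r = [7, 1, 0, 4, 7] (all sums mod 11).
  S_0 = Σ v_i r_i = 3·7 + 2·1 + 3·0 + 1·4 + 2·7 = 41 ≡ 8.
  S_1 = Σ v_i α_i r_i = 3·2·7 + 2·9·1 + 3·10·0 + 1·6·4 + 2·3·7 = 126 ≡ 5.
  α_i^2 mod 11 = [4, 4, 1, 3, 9].
  S_2 = Σ v_i α_i^2 r_i = 3·4·7 + 2·4·1 + 3·1·0 + 1·3·4 + 2·9·7 = 230 ≡ 10.
  S = (8, 5, 10) ≠ 0, so r is not a codeword (an error is present).
Step 3: locate the error. For a single error e at position i, S_ℓ = v_i·e·α_i^ℓ, so α_err = S_1/S_0.
  S_0^{−1} = 8^{−1} = 7 (mod 11), so α_err = 5·7 = 35 ≡ 2 = α_1. Error position i = 1.
  Consistency check: S_2/S_1 = 10·9 = 90 ≡ 2 = α_err ✓ (single-error assumption holds).
Step 4: error magnitude e = S_0/v_1 = S_0·∏_{j≠1}(α_1 − α_j) = 8·4 = 32 ≡ 10 (mod 11).
Step 5: correct position 1: c_1 = r_1 − e = 7 − 10 ≡ 8 (mod 11). Hence c = [8, 1, 0, 4, 7].
  Check: interpolating c through the α_i gives m(x) = 10 + 10·x (degree < 2) with m(α_i) = c_i for every i, so c is indeed a codeword.


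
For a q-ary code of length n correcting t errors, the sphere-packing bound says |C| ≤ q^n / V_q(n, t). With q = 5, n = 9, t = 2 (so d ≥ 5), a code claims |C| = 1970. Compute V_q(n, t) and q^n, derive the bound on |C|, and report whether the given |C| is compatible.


V_q(n, t) = 613, q^n = 1953125, Hamming bound = 3186, |C| = 1970 ≤ bound (satisfied).

Step 1: Compute V_q(n, t) = Σ_{j=0}^2 C(n, j) (q−1)^j.
  j = 0: C(9,0)·(4)^0 = 1·1 = 1.
  j = 1: C(9,1)·(4)^1 = 9·4 = 36.
  j = 2: C(9,2)·(4)^2 = 36·16 = 576.
  V_q(n, t) = 1 + 36 + 576 = 613.
Step 2: q^n = 5^9 = 1953125.
Step 3: Hamming bound ⌊q^n / V_q(n,t)⌋ = ⌊1953125/613⌋ = 3186.
Step 4: Compare |C| = 1970 to 3186: satisfied.
The claimed |C| lies below the Hamming bound.


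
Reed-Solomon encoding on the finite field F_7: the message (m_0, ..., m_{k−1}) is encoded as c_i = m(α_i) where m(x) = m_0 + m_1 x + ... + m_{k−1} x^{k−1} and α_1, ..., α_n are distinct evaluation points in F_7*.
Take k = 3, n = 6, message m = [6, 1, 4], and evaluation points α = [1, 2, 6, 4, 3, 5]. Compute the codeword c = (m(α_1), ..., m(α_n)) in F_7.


c = [4, 3, 2, 4, 3, 6]

Message polynomial: m(x) = 6 + 1·x + 4·x^2 (mod 7).
For each evaluation point α_i, compute m(α_i) mod 7:
  α_1 = 1: Horner steps 4 → 5 → 4, so m(1) = 4.
  α_2 = 2: Horner steps 4 → 2 → 3, so m(2) = 3.
  α_3 = 6: Horner steps 4 → 4 → 2, so m(6) = 2.
  α_4 = 4: Horner steps 4 → 3 → 4, so m(4) = 4.
  α_5 = 3: Horner steps 4 → 6 → 3, so m(3) = 3.
  α_6 = 5: Horner steps 4 → 0 → 6, so m(5) = 6.
Codeword c = [4, 3, 2, 4, 3, 6] ∈ F_7^6.


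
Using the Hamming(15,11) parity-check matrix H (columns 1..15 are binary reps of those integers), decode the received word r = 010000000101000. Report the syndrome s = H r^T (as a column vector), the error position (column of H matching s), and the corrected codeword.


s = (0, 1, 0, 0)^T, error position = 4, corrected codeword c = 010100000101000

Compute s = H r^T mod 2 one row at a time:
  s_1 = 0 + 0 + 1 + 0 + 1 + 0 + 0 + 0 = 2 ≡ 0 (mod 2).
  s_2 = 0 + 0 + 0 + 0 + 1 + 0 + 0 + 0 = 1 ≡ 1 (mod 2).
  s_3 = 1 + 0 + 0 + 0 + 1 + 0 + 0 + 0 = 2 ≡ 0 (mod 2).
  s_4 = 0 + 0 + 0 + 0 + 0 + 0 + 0 + 0 = 0 ≡ 0 (mod 2).
s = (0, 1, 0, 0)^T — this equals column 4 of H (binary 0100), so error is at position 4.
Correct: flip bit 4 of r = 010000000101000 to get c = 010100000101000.


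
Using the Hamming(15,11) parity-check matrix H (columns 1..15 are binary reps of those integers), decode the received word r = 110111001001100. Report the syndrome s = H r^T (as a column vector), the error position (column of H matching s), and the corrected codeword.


s = (1, 1, 0, 0)^T, error position = 12, corrected codeword c = 110111001000100

Compute s = H r^T mod 2 one row at a time:
  s_1 = 0 + 1 + 0 + 0 + 1 + 1 + 0 + 0 = 3 ≡ 1 (mod 2).
  s_2 = 1 + 1 + 1 + 0 + 1 + 1 + 0 + 0 = 5 ≡ 1 (mod 2).
  s_3 = 1 + 0 + 1 + 0 + 0 + 0 + 0 + 0 = 2 ≡ 0 (mod 2).
  s_4 = 1 + 0 + 1 + 0 + 1 + 0 + 1 + 0 = 4 ≡ 0 (mod 2).
s = (1, 1, 0, 0)^T — this equals column 12 of H (binary 1100), so error is at position 12.
Correct: flip bit 12 of r = 110111001001100 to get c = 110111001000100.


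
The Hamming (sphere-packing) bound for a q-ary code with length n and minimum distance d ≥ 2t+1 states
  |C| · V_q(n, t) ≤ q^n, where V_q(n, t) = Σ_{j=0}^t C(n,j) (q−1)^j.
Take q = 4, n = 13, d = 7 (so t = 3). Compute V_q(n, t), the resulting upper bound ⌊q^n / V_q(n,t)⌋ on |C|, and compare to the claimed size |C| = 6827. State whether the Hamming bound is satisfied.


V_q(n, t) = 8464, q^n = 67108864, Hamming bound = 7928, |C| = 6827 ≤ bound (satisfied).

Step 1: Compute V_q(n, t) = Σ_{j=0}^3 C(n, j) (q−1)^j.
  j = 0: C(13,0)·(3)^0 = 1·1 = 1.
  j = 1: C(13,1)·(3)^1 = 13·3 = 39.
  j = 2: C(13,2)·(3)^2 = 78·9 = 702.
  j = 3: C(13,3)·(3)^3 = 286·27 = 7722.
  V_q(n, t) = 1 + 39 + 702 + 7722 = 8464.
Step 2: q^n = 4^13 = 67108864.
Step 3: Hamming bound ⌊q^n / V_q(n,t)⌋ = ⌊67108864/8464⌋ = 7928.
Step 4: Compare |C| = 6827 to 7928: satisfied.
The claimed |C| lies below the Hamming bound.


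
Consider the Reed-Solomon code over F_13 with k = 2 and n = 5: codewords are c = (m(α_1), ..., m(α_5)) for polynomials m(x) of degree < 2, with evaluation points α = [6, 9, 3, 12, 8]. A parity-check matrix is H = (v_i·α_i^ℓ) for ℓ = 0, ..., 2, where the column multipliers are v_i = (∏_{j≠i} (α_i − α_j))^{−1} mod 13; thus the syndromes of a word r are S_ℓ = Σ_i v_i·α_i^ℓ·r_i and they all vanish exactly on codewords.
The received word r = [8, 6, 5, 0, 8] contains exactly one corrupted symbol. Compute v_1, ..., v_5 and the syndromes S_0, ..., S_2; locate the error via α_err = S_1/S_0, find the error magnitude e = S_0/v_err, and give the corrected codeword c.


S = (1, 6, 10), error at position 1, error magnitude e = 9, c = [12, 6, 5, 0, 8].

Step 1: column multipliers v_i = (∏_{j≠i}(α_i − α_j))^{−1} mod 13.
  i = 1 (α = 6): (6−9)(6−3)(6−12)(6−8) = (−3)·3·(−6)·(−2) = −108 ≡ 9, so v_1 = 9^{−1} = 3 (mod 13).
  i = 2 (α = 9): (9−6)(9−3)(9−12)(9−8) = 3·6·(−3)·1 = −54 ≡ 11, so v_2 = 11^{−1} = 6 (mod 13).
  i = 3 (α = 3): (3−6)(3−9)(3−12)(3−8) = (−3)·(−6)·(−9)·(−5) = 810 ≡ 4, so v_3 = 4^{−1} = 10 (mod 13).
  i = 4 (α = 12): (12−6)(12−9)(12−3)(12−8) = 6·3·9·4 = 648 ≡ 11, so v_4 = 11^{−1} = 6 (mod 13).
  i = 5 (α = 8): (8−6)(8−9)(8−3)(8−12) = 2·(−1)·5·(−4) = 40 ≡ 1, so v_5 = 1^{−1} = 1 (mod 13).
  v = [3, 6, 10, 6, 1].
Step 2: syndromes of r = [8, 6, 5, 0, 8] (all sums mod 13).
  S_0 = Σ v_i r_i = 3·8 + 6·6 + 10·5 + 6·0 + 1·8 = 118 ≡ 1.
  S_1 = Σ v_i α_i r_i = 3·6·8 + 6·9·6 + 10·3·5 + 6·12·0 + 1·8·8 = 682 ≡ 6.
  α_i^2 mod 13 = [10, 3, 9, 1, 12].
  S_2 = Σ v_i α_i^2 r_i = 3·10·8 + 6·3·6 + 10·9·5 + 6·1·0 + 1·12·8 = 894 ≡ 10.
  S = (1, 6, 10) ≠ 0, so r is not a codeword (an error is present).
Step 3: locate the error. For a single error e at position i, S_ℓ = v_i·e·α_i^ℓ, so α_err = S_1/S_0.
  S_0^{−1} = 1^{−1} = 1 (mod 13), so α_err = 6·1 = 6 ≡ 6 = α_1. Error position i = 1.
  Consistency check: S_2/S_1 = 10·11 = 110 ≡ 6 = α_err ✓ (single-error assumption holds).
Step 4: error magnitude e = S_0/v_1 = S_0·∏_{j≠1}(α_1 − α_j) = 1·9 = 9 ≡ 9 (mod 13).
Step 5: correct position 1: c_1 = r_1 − e = 8 − 9 ≡ 12 (mod 13). Hence c = [12, 6, 5, 0, 8].
  Check: interpolating c through the α_i gives m(x) = 11 + 11·x (degree < 2) with m(α_i) = c_i for every i, so c is indeed a codeword.


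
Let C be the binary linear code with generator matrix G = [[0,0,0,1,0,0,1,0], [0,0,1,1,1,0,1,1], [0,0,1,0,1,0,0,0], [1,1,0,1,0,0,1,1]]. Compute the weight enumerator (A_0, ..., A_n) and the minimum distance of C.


Weight distribution: A_0 = 1, A_1 = 1, A_2 = 3, A_3 = 3, A_4 = 3, A_5 = 3, A_6 = 1, A_7 = 1. Minimum distance d = 1.

Enumerate all 2^4 = 16 messages m ∈ F_2^4.
For each, compute codeword c = mG in F_2^8, then tally its weight.
  m = 0000 → c = 00000000, weight = 0.
  m = 1000 → c = 00010010, weight = 2.
  m = 0100 → c = 00111011, weight = 5.
  m = 1100 → c = 00101001, weight = 3.
  m = 0010 → c = 00101000, weight = 2.
  m = 1010 → c = 00111010, weight = 4.
  m = 0110 → c = 00010011, weight = 3.
  m = 1110 → c = 00000001, weight = 1.
  m = 0001 → c = 11010011, weight = 5.
  m = 1001 → c = 11000001, weight = 3.
  m = 0101 → c = 11101000, weight = 4.
  m = 1101 → c = 11111010, weight = 6.
  m = 0011 → c = 11111011, weight = 7.
  m = 1011 → c = 11101001, weight = 5.
  m = 0111 → c = 11000000, weight = 2.
  m = 1111 → c = 11010010, weight = 4.
Tally weights:
  weight 0: 1 codewords.
  weight 1: 1 codewords.
  weight 2: 3 codewords.
  weight 3: 3 codewords.
  weight 4: 3 codewords.
  weight 5: 3 codewords.
  weight 6: 1 codewords.
  weight 7: 1 codewords.
Minimum distance d = smallest w > 0 with A_w > 0 = 1.
Sanity: Σ A_w = 16 = 2^4 = 16 ✓.


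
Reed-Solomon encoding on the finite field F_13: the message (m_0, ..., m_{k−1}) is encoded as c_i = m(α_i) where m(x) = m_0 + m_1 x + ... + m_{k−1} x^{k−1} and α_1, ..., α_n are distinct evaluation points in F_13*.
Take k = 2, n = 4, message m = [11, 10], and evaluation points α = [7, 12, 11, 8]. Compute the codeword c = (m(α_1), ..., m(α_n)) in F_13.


c = [3, 1, 4, 0]

Message polynomial: m(x) = 11 + 10·x (mod 13).
For each evaluation point α_i, compute m(α_i) mod 13:
  α_1 = 7: Horner steps 10 → 3, so m(7) = 3.
  α_2 = 12: Horner steps 10 → 1, so m(12) = 1.
  α_3 = 11: Horner steps 10 → 4, so m(11) = 4.
  α_4 = 8: Horner steps 10 → 0, so m(8) = 0.
Codeword c = [3, 1, 4, 0] ∈ F_13^4.


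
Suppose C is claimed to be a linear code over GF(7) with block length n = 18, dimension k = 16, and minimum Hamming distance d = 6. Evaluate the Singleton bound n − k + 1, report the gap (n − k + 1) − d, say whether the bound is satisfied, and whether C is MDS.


Singleton RHS = n − k + 1 = 3, slack = -3, bound violated (no such code; not MDS).

Singleton bound: d ≤ n − k + 1.
Here n = 18, k = 16, so n − k + 1 = 3.
Given d = 6, check d ≤ 3: NO.
Slack = (n − k + 1) − d = -3.
The slack is negative: d = 6 exceeds n − k + 1 = 3 by 3, so the Singleton bound is violated and no linear [18, 16, 6]_7 code can exist. In particular it is not MDS (MDS requires d = n − k + 1 exactly).
Description: the claimed parameters are [18, 16, 6]_7; such a code would be impossible (violates the Singleton bound).


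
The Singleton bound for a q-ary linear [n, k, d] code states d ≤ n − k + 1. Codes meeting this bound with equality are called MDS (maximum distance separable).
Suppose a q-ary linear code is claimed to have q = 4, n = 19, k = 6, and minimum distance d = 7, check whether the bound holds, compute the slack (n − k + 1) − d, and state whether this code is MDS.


Singleton RHS = n − k + 1 = 14, slack = 7, bound satisfied, not MDS.

Singleton bound: d ≤ n − k + 1.
Here n = 19, k = 6, so n − k + 1 = 14.
Given d = 7, check d ≤ 14: YES.
Slack = (n − k + 1) − d = 7.
The code is NOT MDS (slack = 7 > 0).
Description: the claimed parameters are [19, 6, 7]_4; such a code would be non-MDS.


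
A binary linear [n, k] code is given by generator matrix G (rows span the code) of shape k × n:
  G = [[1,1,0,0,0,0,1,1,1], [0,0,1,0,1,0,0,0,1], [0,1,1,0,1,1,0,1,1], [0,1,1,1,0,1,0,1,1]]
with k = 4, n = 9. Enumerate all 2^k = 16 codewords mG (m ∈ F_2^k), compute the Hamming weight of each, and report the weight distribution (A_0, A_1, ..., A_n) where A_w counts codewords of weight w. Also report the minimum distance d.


Weight distribution: A_0 = 1, A_2 = 1, A_3 = 3, A_4 = 1, A_5 = 4, A_6 = 5, A_7 = 1. Minimum distance d = 2.

Enumerate all 2^4 = 16 messages m ∈ F_2^4.
For each, compute codeword c = mG in F_2^9, then tally its weight.
  m = 0000 → c = 000000000, weight = 0.
  m = 1000 → c = 110000111, weight = 5.
  m = 0100 → c = 001010001, weight = 3.
  m = 1100 → c = 111010110, weight = 6.
  m = 0010 → c = 011011011, weight = 6.
  m = 1010 → c = 101011100, weight = 5.
  m = 0110 → c = 010001010, weight = 3.
  m = 1110 → c = 100001101, weight = 4.
  m = 0001 → c = 011101011, weight = 6.
  m = 1001 → c = 101101100, weight = 5.
  m = 0101 → c = 010111010, weight = 5.
  m = 1101 → c = 100111101, weight = 6.
  m = 0011 → c = 000110000, weight = 2.
  m = 1011 → c = 110110111, weight = 7.
  m = 0111 → c = 001100001, weight = 3.
  m = 1111 → c = 111100110, weight = 6.
Tally weights:
  weight 0: 1 codewords.
  weight 2: 1 codewords.
  weight 3: 3 codewords.
  weight 4: 1 codewords.
  weight 5: 4 codewords.
  weight 6: 5 codewords.
  weight 7: 1 codewords.
Minimum distance d = smallest w > 0 with A_w > 0 = 2.
Sanity: Σ A_w = 16 = 2^4 = 16 ✓.


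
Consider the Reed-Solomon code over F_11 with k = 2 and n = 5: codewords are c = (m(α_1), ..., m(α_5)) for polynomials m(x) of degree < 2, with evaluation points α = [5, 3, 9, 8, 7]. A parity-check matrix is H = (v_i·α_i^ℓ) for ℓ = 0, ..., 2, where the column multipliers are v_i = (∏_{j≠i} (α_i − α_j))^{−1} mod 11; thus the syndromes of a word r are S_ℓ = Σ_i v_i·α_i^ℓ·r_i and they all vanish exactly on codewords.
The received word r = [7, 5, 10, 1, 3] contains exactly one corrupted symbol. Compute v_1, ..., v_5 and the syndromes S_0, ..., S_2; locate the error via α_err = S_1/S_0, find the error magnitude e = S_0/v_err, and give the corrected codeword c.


S = (3, 9, 5), error at position 2, error magnitude e = 5, c = [7, 0, 10, 1, 3].

Step 1: column multipliers v_i = (∏_{j≠i}(α_i − α_j))^{−1} mod 11.
  i = 1 (α = 5): (5−3)(5−9)(5−8)(5−7) = 2·(−4)·(−3)·(−2) = −48 ≡ 7, so v_1 = 7^{−1} = 8 (mod 11).
  i = 2 (α = 3): (3−5)(3−9)(3−8)(3−7) = (−2)·(−6)·(−5)·(−4) = 240 ≡ 9, so v_2 = 9^{−1} = 5 (mod 11).
  i = 3 (α = 9): (9−5)(9−3)(9−8)(9−7) = 4·6·1·2 = 48 ≡ 4, so v_3 = 4^{−1} = 3 (mod 11).
  i = 4 (α = 8): (8−5)(8−3)(8−9)(8−7) = 3·5·(−1)·1 = −15 ≡ 7, so v_4 = 7^{−1} = 8 (mod 11).
  i = 5 (α = 7): (7−5)(7−3)(7−9)(7−8) = 2·4·(−2)·(−1) = 16 ≡ 5, so v_5 = 5^{−1} = 9 (mod 11).
  v = [8, 5, 3, 8, 9].
Step 2: syndromes of r = [7, 5, 10, 1, 3] (all sums mod 11).
  S_0 = Σ v_i r_i = 8·7 + 5·5 + 3·10 + 8·1 + 9·3 = 146 ≡ 3.
  S_1 = Σ v_i α_i r_i = 8·5·7 + 5·3·5 + 3·9·10 + 8·8·1 + 9·7·3 = 878 ≡ 9.
  α_i^2 mod 11 = [3, 9, 4, 9, 5].
  S_2 = Σ v_i α_i^2 r_i = 8·3·7 + 5·9·5 + 3·4·10 + 8·9·1 + 9·5·3 = 720 ≡ 5.
  S = (3, 9, 5) ≠ 0, so r is not a codeword (an error is present).
Step 3: locate the error. For a single error e at position i, S_ℓ = v_i·e·α_i^ℓ, so α_err = S_1/S_0.
  S_0^{−1} = 3^{−1} = 4 (mod 11), so α_err = 9·4 = 36 ≡ 3 = α_2. Error position i = 2.
  Consistency check: S_2/S_1 = 5·5 = 25 ≡ 3 = α_err ✓ (single-error assumption holds).
Step 4: error magnitude e = S_0/v_2 = S_0·∏_{j≠2}(α_2 − α_j) = 3·9 = 27 ≡ 5 (mod 11).
Step 5: correct position 2: c_2 = r_2 − e = 5 − 5 ≡ 0 (mod 11). Hence c = [7, 0, 10, 1, 3].
  Check: interpolating c through the α_i gives m(x) = 6 + 9·x (degree < 2) with m(α_i) = c_i for every i, so c is indeed a codeword.


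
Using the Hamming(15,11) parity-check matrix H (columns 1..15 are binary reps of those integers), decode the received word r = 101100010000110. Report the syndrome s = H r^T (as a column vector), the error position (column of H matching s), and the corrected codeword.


s = (1, 1, 0, 1)^T, error position = 13, corrected codeword c = 101100010000010

Compute s = H r^T mod 2 one row at a time:
  s_1 = 1 + 0 + 0 + 0 + 0 + 1 + 1 + 0 = 3 ≡ 1 (mod 2).
  s_2 = 1 + 0 + 0 + 0 + 0 + 1 + 1 + 0 = 3 ≡ 1 (mod 2).
  s_3 = 0 + 1 + 0 + 0 + 0 + 0 + 1 + 0 = 2 ≡ 0 (mod 2).
  s_4 = 1 + 1 + 0 + 0 + 0 + 0 + 1 + 0 = 3 ≡ 1 (mod 2).
s = (1, 1, 0, 1)^T — this equals column 13 of H (binary 1101), so error is at position 13.
Correct: flip bit 13 of r = 101100010000110 to get c = 101100010000010.


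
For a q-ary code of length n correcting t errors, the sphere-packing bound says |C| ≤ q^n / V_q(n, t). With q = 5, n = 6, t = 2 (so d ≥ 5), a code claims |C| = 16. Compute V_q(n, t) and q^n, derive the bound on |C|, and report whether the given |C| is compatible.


V_q(n, t) = 265, q^n = 15625, Hamming bound = 58, |C| = 16 ≤ bound (satisfied).

Step 1: Compute V_q(n, t) = Σ_{j=0}^2 C(n, j) (q−1)^j.
  j = 0: C(6,0)·(4)^0 = 1·1 = 1.
  j = 1: C(6,1)·(4)^1 = 6·4 = 24.
  j = 2: C(6,2)·(4)^2 = 15·16 = 240.
  V_q(n, t) = 1 + 24 + 240 = 265.
Step 2: q^n = 5^6 = 15625.
Step 3: Hamming bound ⌊q^n / V_q(n,t)⌋ = ⌊15625/265⌋ = 58.
Step 4: Compare |C| = 16 to 58: satisfied.
The claimed |C| lies below the Hamming bound.


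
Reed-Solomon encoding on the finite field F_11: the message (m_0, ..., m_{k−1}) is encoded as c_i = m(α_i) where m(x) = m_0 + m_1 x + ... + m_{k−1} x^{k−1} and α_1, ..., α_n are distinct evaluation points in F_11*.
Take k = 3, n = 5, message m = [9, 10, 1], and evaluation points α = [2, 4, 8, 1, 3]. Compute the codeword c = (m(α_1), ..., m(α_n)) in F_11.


c = [0, 10, 10, 9, 4]

Message polynomial: m(x) = 9 + 10·x + 1·x^2 (mod 11).
For each evaluation point α_i, compute m(α_i) mod 11:
  α_1 = 2: Horner steps 1 → 1 → 0, so m(2) = 0.
  α_2 = 4: Horner steps 1 → 3 → 10, so m(4) = 10.
  α_3 = 8: Horner steps 1 → 7 → 10, so m(8) = 10.
  α_4 = 1: Horner steps 1 → 0 → 9, so m(1) = 9.
  α_5 = 3: Horner steps 1 → 2 → 4, so m(3) = 4.
Codeword c = [0, 10, 10, 9, 4] ∈ F_11^5.


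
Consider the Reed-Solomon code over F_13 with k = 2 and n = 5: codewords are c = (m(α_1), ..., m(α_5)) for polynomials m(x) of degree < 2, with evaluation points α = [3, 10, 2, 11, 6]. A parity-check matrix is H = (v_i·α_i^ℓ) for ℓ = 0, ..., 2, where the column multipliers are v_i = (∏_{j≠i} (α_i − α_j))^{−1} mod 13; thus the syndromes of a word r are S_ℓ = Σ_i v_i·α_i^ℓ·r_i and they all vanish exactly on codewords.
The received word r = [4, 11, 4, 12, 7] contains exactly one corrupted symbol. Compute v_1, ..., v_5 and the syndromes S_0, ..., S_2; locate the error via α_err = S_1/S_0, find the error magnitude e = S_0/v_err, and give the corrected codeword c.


S = (7, 1, 2), error at position 3, error magnitude e = 1, c = [4, 11, 3, 12, 7].

Step 1: column multipliers v_i = (∏_{j≠i}(α_i − α_j))^{−1} mod 13.
  i = 1 (α = 3): (3−10)(3−2)(3−11)(3−6) = (−7)·1·(−8)·(−3) = −168 ≡ 1, so v_1 = 1^{−1} = 1 (mod 13).
  i = 2 (α = 10): (10−3)(10−2)(10−11)(10−6) = 7·8·(−1)·4 = −224 ≡ 10, so v_2 = 10^{−1} = 4 (mod 13).
  i = 3 (α = 2): (2−3)(2−10)(2−11)(2−6) = (−1)·(−8)·(−9)·(−4) = 288 ≡ 2, so v_3 = 2^{−1} = 7 (mod 13).
  i = 4 (α = 11): (11−3)(11−10)(11−2)(11−6) = 8·1·9·5 = 360 ≡ 9, so v_4 = 9^{−1} = 3 (mod 13).
  i = 5 (α = 6): (6−3)(6−10)(6−2)(6−11) = 3·(−4)·4·(−5) = 240 ≡ 6, so v_5 = 6^{−1} = 11 (mod 13).
  v = [1, 4, 7, 3, 11].
Step 2: syndromes of r = [4, 11, 4, 12, 7] (all sums mod 13).
  S_0 = Σ v_i r_i = 1·4 + 4·11 + 7·4 + 3·12 + 11·7 = 189 ≡ 7.
  S_1 = Σ v_i α_i r_i = 1·3·4 + 4·10·11 + 7·2·4 + 3·11·12 + 11·6·7 = 1366 ≡ 1.
  α_i^2 mod 13 = [9, 9, 4, 4, 10].
  S_2 = Σ v_i α_i^2 r_i = 1·9·4 + 4·9·11 + 7·4·4 + 3·4·12 + 11·10·7 = 1458 ≡ 2.
  S = (7, 1, 2) ≠ 0, so r is not a codeword (an error is present).
Step 3: locate the error. For a single error e at position i, S_ℓ = v_i·e·α_i^ℓ, so α_err = S_1/S_0.
  S_0^{−1} = 7^{−1} = 2 (mod 13), so α_err = 1·2 = 2 ≡ 2 = α_3. Error position i = 3.
  Consistency check: S_2/S_1 = 2·1 = 2 ≡ 2 = α_err ✓ (single-error assumption holds).
Step 4: error magnitude e = S_0/v_3 = S_0·∏_{j≠3}(α_3 − α_j) = 7·2 = 14 ≡ 1 (mod 13).
Step 5: correct position 3: c_3 = r_3 − e = 4 − 1 ≡ 3 (mod 13). Hence c = [4, 11, 3, 12, 7].
  Check: interpolating c through the α_i gives m(x) = 1 + 1·x (degree < 2) with m(α_i) = c_i for every i, so c is indeed a codeword.


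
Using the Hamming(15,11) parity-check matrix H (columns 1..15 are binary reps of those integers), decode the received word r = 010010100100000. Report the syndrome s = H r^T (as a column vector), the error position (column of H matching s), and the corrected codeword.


s = (1, 0, 1, 0)^T, error position = 10, corrected codeword c = 010010100000000

Compute s = H r^T mod 2 one row at a time:
  s_1 = 0 + 0 + 1 + 0 + 0 + 0 + 0 + 0 = 1 ≡ 1 (mod 2).
  s_2 = 0 + 1 + 0 + 1 + 0 + 0 + 0 + 0 = 2 ≡ 0 (mod 2).
  s_3 = 1 + 0 + 0 + 1 + 1 + 0 + 0 + 0 = 3 ≡ 1 (mod 2).
  s_4 = 0 + 0 + 1 + 1 + 0 + 0 + 0 + 0 = 2 ≡ 0 (mod 2).
s = (1, 0, 1, 0)^T — this equals column 10 of H (binary 1010), so error is at position 10.
Correct: flip bit 10 of r = 010010100100000 to get c = 010010100000000.


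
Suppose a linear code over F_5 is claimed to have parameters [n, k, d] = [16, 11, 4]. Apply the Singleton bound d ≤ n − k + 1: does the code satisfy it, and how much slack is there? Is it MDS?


Singleton RHS = n − k + 1 = 6, slack = 2, bound satisfied, not MDS.

Singleton bound: d ≤ n − k + 1.
Here n = 16, k = 11, so n − k + 1 = 6.
Given d = 4, check d ≤ 6: YES.
Slack = (n − k + 1) − d = 2.
The code is NOT MDS (slack = 2 > 0).
Description: the claimed parameters are [16, 11, 4]_5; such a code would be non-MDS.


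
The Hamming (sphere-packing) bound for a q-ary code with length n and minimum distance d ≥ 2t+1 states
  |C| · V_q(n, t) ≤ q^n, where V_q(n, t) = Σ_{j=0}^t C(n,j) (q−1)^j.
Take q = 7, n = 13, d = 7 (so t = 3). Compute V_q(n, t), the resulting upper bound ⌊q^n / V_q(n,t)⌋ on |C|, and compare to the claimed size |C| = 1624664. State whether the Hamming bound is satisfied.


V_q(n, t) = 64663, q^n = 96889010407, Hamming bound = 1498368, |C| = 1624664 > bound (violated).

Step 1: Compute V_q(n, t) = Σ_{j=0}^3 C(n, j) (q−1)^j.
  j = 0: C(13,0)·(6)^0 = 1·1 = 1.
  j = 1: C(13,1)·(6)^1 = 13·6 = 78.
  j = 2: C(13,2)·(6)^2 = 78·36 = 2808.
  j = 3: C(13,3)·(6)^3 = 286·216 = 61776.
  V_q(n, t) = 1 + 78 + 2808 + 61776 = 64663.
Step 2: q^n = 7^13 = 96889010407.
Step 3: Hamming bound ⌊q^n / V_q(n,t)⌋ = ⌊96889010407/64663⌋ = 1498368.
Step 4: Compare |C| = 1624664 to 1498368: violated.
The claimed |C| lies above the Hamming bound, so no 7-ary code of length 13 with d ≥ 7 can have 1624664 codewords.


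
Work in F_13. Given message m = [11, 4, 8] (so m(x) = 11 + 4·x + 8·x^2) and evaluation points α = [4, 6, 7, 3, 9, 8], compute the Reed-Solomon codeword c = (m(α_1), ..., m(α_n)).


c = [12, 11, 2, 4, 6, 9]

Message polynomial: m(x) = 11 + 4·x + 8·x^2 (mod 13).
For each evaluation point α_i, compute m(α_i) mod 13:
  α_1 = 4: Horner steps 8 → 10 → 12, so m(4) = 12.
  α_2 = 6: Horner steps 8 → 0 → 11, so m(6) = 11.
  α_3 = 7: Horner steps 8 → 8 → 2, so m(7) = 2.
  α_4 = 3: Horner steps 8 → 2 → 4, so m(3) = 4.
  α_5 = 9: Horner steps 8 → 11 → 6, so m(9) = 6.
  α_6 = 8: Horner steps 8 → 3 → 9, so m(8) = 9.
Codeword c = [12, 11, 2, 4, 6, 9] ∈ F_13^6.


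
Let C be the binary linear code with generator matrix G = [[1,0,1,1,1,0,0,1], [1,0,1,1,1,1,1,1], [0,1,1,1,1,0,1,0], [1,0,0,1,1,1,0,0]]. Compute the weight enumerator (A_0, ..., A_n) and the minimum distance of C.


Weight distribution: A_0 = 1, A_2 = 1, A_3 = 3, A_4 = 5, A_5 = 4, A_6 = 1, A_7 = 1. Minimum distance d = 2.

Enumerate all 2^4 = 16 messages m ∈ F_2^4.
For each, compute codeword c = mG in F_2^8, then tally its weight.
  m = 0000 → c = 00000000, weight = 0.
  m = 1000 → c = 10111001, weight = 5.
  m = 0100 → c = 10111111, weight = 7.
  m = 1100 → c = 00000110, weight = 2.
  m = 0010 → c = 01111010, weight = 5.
  m = 1010 → c = 11000011, weight = 4.
  m = 0110 → c = 11000101, weight = 4.
  m = 1110 → c = 01111100, weight = 5.
  m = 0001 → c = 10011100, weight = 4.
  m = 1001 → c = 00100101, weight = 3.
  m = 0101 → c = 00100011, weight = 3.
  m = 1101 → c = 10011010, weight = 4.
  m = 0011 → c = 11100110, weight = 5.
  m = 1011 → c = 01011111, weight = 6.
  m = 0111 → c = 01011001, weight = 4.
  m = 1111 → c = 11100000, weight = 3.
Tally weights:
  weight 0: 1 codewords.
  weight 2: 1 codewords.
  weight 3: 3 codewords.
  weight 4: 5 codewords.
  weight 5: 4 codewords.
  weight 6: 1 codewords.
  weight 7: 1 codewords.
Minimum distance d = smallest w > 0 with A_w > 0 = 2.
Sanity: Σ A_w = 16 = 2^4 = 16 ✓.


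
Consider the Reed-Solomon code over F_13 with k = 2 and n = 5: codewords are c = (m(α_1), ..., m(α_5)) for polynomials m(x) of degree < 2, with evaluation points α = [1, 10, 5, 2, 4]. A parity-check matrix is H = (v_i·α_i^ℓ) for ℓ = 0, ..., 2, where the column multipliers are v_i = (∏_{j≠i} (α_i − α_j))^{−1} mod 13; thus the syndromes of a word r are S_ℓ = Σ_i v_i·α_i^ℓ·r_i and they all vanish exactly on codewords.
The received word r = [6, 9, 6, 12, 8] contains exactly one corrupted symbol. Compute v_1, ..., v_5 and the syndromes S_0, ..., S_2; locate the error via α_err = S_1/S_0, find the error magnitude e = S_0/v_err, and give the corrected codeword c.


S = (11, 11, 11), error at position 1, error magnitude e = 5, c = [1, 9, 6, 12, 8].

Step 1: column multipliers v_i = (∏_{j≠i}(α_i − α_j))^{−1} mod 13.
  i = 1 (α = 1): (1−10)(1−5)(1−2)(1−4) = (−9)·(−4)·(−1)·(−3) = 108 ≡ 4, so v_1 = 4^{−1} = 10 (mod 13).
  i = 2 (α = 10): (10−1)(10−5)(10−2)(10−4) = 9·5·8·6 = 2160 ≡ 2, so v_2 = 2^{−1} = 7 (mod 13).
  i = 3 (α = 5): (5−1)(5−10)(5−2)(5−4) = 4·(−5)·3·1 = −60 ≡ 5, so v_3 = 5^{−1} = 8 (mod 13).
  i = 4 (α = 2): (2−1)(2−10)(2−5)(2−4) = 1·(−8)·(−3)·(−2) = −48 ≡ 4, so v_4 = 4^{−1} = 10 (mod 13).
  i = 5 (α = 4): (4−1)(4−10)(4−5)(4−2) = 3·(−6)·(−1)·2 = 36 ≡ 10, so v_5 = 10^{−1} = 4 (mod 13).
  v = [10, 7, 8, 10, 4].
Step 2: syndromes of r = [6, 9, 6, 12, 8] (all sums mod 13).
  S_0 = Σ v_i r_i = 10·6 + 7·9 + 8·6 + 10·12 + 4·8 = 323 ≡ 11.
  S_1 = Σ v_i α_i r_i = 10·1·6 + 7·10·9 + 8·5·6 + 10·2·12 + 4·4·8 = 1298 ≡ 11.
  α_i^2 mod 13 = [1, 9, 12, 4, 3].
  S_2 = Σ v_i α_i^2 r_i = 10·1·6 + 7·9·9 + 8·12·6 + 10·4·12 + 4·3·8 = 1779 ≡ 11.
  S = (11, 11, 11) ≠ 0, so r is not a codeword (an error is present).
Step 3: locate the error. For a single error e at position i, S_ℓ = v_i·e·α_i^ℓ, so α_err = S_1/S_0.
  S_0^{−1} = 11^{−1} = 6 (mod 13), so α_err = 11·6 = 66 ≡ 1 = α_1. Error position i = 1.
  Consistency check: S_2/S_1 = 11·6 = 66 ≡ 1 = α_err ✓ (single-error assumption holds).
Step 4: error magnitude e = S_0/v_1 = S_0·∏_{j≠1}(α_1 − α_j) = 11·4 = 44 ≡ 5 (mod 13).
Step 5: correct position 1: c_1 = r_1 − e = 6 − 5 ≡ 1 (mod 13). Hence c = [1, 9, 6, 12, 8].
  Check: interpolating c through the α_i gives m(x) = 3 + 11·x (degree < 2) with m(α_i) = c_i for every i, so c is indeed a codeword.


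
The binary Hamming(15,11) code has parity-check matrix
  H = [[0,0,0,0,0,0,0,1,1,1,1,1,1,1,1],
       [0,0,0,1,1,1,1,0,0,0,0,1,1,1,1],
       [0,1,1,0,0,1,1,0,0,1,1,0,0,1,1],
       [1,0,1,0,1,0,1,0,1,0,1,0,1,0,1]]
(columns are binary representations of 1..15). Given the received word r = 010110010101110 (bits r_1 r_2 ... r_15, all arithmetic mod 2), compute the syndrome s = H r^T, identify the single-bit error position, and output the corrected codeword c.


s = (1, 1, 1, 0)^T, error position = 14, corrected codeword c = 010110010101100

Compute s = H r^T mod 2 one row at a time:
  s_1 = 1 + 0 + 1 + 0 + 1 + 1 + 1 + 0 = 5 ≡ 1 (mod 2).
  s_2 = 1 + 1 + 0 + 0 + 1 + 1 + 1 + 0 = 5 ≡ 1 (mod 2).
  s_3 = 1 + 0 + 0 + 0 + 1 + 0 + 1 + 0 = 3 ≡ 1 (mod 2).
  s_4 = 0 + 0 + 1 + 0 + 0 + 0 + 1 + 0 = 2 ≡ 0 (mod 2).
s = (1, 1, 1, 0)^T — this equals column 14 of H (binary 1110), so error is at position 14.
Correct: flip bit 14 of r = 010110010101110 to get c = 010110010101100.


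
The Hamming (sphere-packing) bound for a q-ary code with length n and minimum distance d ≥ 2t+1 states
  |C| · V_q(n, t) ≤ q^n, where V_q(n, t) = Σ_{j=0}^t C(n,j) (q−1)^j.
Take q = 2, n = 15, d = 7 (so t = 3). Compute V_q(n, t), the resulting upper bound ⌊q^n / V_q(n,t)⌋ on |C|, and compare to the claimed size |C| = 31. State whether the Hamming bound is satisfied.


V_q(n, t) = 576, q^n = 32768, Hamming bound = 56, |C| = 31 ≤ bound (satisfied).

Step 1: Compute V_q(n, t) = Σ_{j=0}^3 C(n, j) (q−1)^j.
  j = 0: C(15,0)·(1)^0 = 1·1 = 1.
  j = 1: C(15,1)·(1)^1 = 15·1 = 15.
  j = 2: C(15,2)·(1)^2 = 105·1 = 105.
  j = 3: C(15,3)·(1)^3 = 455·1 = 455.
  V_q(n, t) = 1 + 15 + 105 + 455 = 576.
Step 2: q^n = 2^15 = 32768.
Step 3: Hamming bound ⌊q^n / V_q(n,t)⌋ = ⌊32768/576⌋ = 56.
Step 4: Compare |C| = 31 to 56: satisfied.
The claimed |C| lies below the Hamming bound.


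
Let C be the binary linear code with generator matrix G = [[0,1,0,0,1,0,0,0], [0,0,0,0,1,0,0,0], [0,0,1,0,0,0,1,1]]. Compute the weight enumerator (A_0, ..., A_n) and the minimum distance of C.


Weight distribution: A_0 = 1, A_1 = 2, A_2 = 1, A_3 = 1, A_4 = 2, A_5 = 1. Minimum distance d = 1.

Enumerate all 2^3 = 8 messages m ∈ F_2^3.
For each, compute codeword c = mG in F_2^8, then tally its weight.
  m = 000 → c = 00000000, weight = 0.
  m = 100 → c = 01001000, weight = 2.
  m = 010 → c = 00001000, weight = 1.
  m = 110 → c = 01000000, weight = 1.
  m = 001 → c = 00100011, weight = 3.
  m = 101 → c = 01101011, weight = 5.
  m = 011 → c = 00101011, weight = 4.
  m = 111 → c = 01100011, weight = 4.
Tally weights:
  weight 0: 1 codewords.
  weight 1: 2 codewords.
  weight 2: 1 codewords.
  weight 3: 1 codewords.
  weight 4: 2 codewords.
  weight 5: 1 codewords.
Minimum distance d = smallest w > 0 with A_w > 0 = 1.
Sanity: Σ A_w = 8 = 2^3 = 8 ✓.


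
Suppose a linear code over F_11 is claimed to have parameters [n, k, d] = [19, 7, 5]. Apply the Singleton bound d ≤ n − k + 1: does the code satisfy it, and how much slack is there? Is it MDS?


Singleton RHS = n − k + 1 = 13, slack = 8, bound satisfied, not MDS.

Singleton bound: d ≤ n − k + 1.
Here n = 19, k = 7, so n − k + 1 = 13.
Given d = 5, check d ≤ 13: YES.
Slack = (n − k + 1) − d = 8.
The code is NOT MDS (slack = 8 > 0).
Description: the claimed parameters are [19, 7, 5]_11; such a code would be non-MDS.


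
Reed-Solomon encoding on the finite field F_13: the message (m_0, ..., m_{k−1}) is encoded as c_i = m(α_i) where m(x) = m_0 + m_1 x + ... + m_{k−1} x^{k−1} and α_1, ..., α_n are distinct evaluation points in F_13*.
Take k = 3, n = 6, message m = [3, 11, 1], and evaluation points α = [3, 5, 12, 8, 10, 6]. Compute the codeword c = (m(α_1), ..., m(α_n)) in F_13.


c = [6, 5, 6, 12, 5, 1]

Message polynomial: m(x) = 3 + 11·x + 1·x^2 (mod 13).
For each evaluation point α_i, compute m(α_i) mod 13:
  α_1 = 3: Horner steps 1 → 1 → 6, so m(3) = 6.
  α_2 = 5: Horner steps 1 → 3 → 5, so m(5) = 5.
  α_3 = 12: Horner steps 1 → 10 → 6, so m(12) = 6.
  α_4 = 8: Horner steps 1 → 6 → 12, so m(8) = 12.
  α_5 = 10: Horner steps 1 → 8 → 5, so m(10) = 5.
  α_6 = 6: Horner steps 1 → 4 → 1, so m(6) = 1.
Codeword c = [6, 5, 6, 12, 5, 1] ∈ F_13^6.


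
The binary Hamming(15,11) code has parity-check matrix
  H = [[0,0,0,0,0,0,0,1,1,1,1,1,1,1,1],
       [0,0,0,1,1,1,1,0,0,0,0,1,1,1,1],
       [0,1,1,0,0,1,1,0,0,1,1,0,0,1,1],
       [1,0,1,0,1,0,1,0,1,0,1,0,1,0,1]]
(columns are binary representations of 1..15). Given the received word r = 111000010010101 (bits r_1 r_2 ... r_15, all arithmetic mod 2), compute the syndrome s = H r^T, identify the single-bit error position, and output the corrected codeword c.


s = (0, 0, 0, 1)^T, error position = 1, corrected codeword c = 011000010010101

Compute s = H r^T mod 2 one row at a time:
  s_1 = 1 + 0 + 0 + 1 + 0 + 1 + 0 + 1 = 4 ≡ 0 (mod 2).
  s_2 = 0 + 0 + 0 + 0 + 0 + 1 + 0 + 1 = 2 ≡ 0 (mod 2).
  s_3 = 1 + 1 + 0 + 0 + 0 + 1 + 0 + 1 = 4 ≡ 0 (mod 2).
  s_4 = 1 + 1 + 0 + 0 + 0 + 1 + 1 + 1 = 5 ≡ 1 (mod 2).
s = (0, 0, 0, 1)^T — this equals column 1 of H (binary 0001), so error is at position 1.
Correct: flip bit 1 of r = 111000010010101 to get c = 011000010010101.


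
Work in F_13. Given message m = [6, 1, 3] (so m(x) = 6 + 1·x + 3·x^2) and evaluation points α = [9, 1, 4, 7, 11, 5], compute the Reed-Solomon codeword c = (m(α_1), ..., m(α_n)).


c = [11, 10, 6, 4, 3, 8]

Message polynomial: m(x) = 6 + 1·x + 3·x^2 (mod 13).
For each evaluation point α_i, compute m(α_i) mod 13:
  α_1 = 9: Horner steps 3 → 2 → 11, so m(9) = 11.
  α_2 = 1: Horner steps 3 → 4 → 10, so m(1) = 10.
  α_3 = 4: Horner steps 3 → 0 → 6, so m(4) = 6.
  α_4 = 7: Horner steps 3 → 9 → 4, so m(7) = 4.
  α_5 = 11: Horner steps 3 → 8 → 3, so m(11) = 3.
  α_6 = 5: Horner steps 3 → 3 → 8, so m(5) = 8.
Codeword c = [11, 10, 6, 4, 3, 8] ∈ F_13^6.


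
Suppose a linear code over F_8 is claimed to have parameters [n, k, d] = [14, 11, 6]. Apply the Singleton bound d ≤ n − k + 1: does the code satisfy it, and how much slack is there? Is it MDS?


Singleton RHS = n − k + 1 = 4, slack = -2, bound violated (no such code; not MDS).

Singleton bound: d ≤ n − k + 1.
Here n = 14, k = 11, so n − k + 1 = 4.
Given d = 6, check d ≤ 4: NO.
Slack = (n − k + 1) − d = -2.
The slack is negative: d = 6 exceeds n − k + 1 = 4 by 2, so the Singleton bound is violated and no linear [14, 11, 6]_8 code can exist. In particular it is not MDS (MDS requires d = n − k + 1 exactly).
Description: the claimed parameters are [14, 11, 6]_8; such a code would be impossible (violates the Singleton bound).


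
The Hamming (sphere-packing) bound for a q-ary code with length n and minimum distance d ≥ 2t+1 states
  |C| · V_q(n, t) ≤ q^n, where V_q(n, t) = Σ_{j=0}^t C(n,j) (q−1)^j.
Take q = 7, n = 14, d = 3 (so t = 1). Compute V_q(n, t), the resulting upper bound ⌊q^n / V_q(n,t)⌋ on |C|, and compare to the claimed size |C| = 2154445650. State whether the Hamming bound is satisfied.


V_q(n, t) = 85, q^n = 678223072849, Hamming bound = 7979094974, |C| = 2154445650 ≤ bound (satisfied).

Step 1: Compute V_q(n, t) = Σ_{j=0}^1 C(n, j) (q−1)^j.
  j = 0: C(14,0)·(6)^0 = 1·1 = 1.
  j = 1: C(14,1)·(6)^1 = 14·6 = 84.
  V_q(n, t) = 1 + 84 = 85.
Step 2: q^n = 7^14 = 678223072849.
Step 3: Hamming bound ⌊q^n / V_q(n,t)⌋ = ⌊678223072849/85⌋ = 7979094974.
Step 4: Compare |C| = 2154445650 to 7979094974: satisfied.
The claimed |C| lies below the Hamming bound.


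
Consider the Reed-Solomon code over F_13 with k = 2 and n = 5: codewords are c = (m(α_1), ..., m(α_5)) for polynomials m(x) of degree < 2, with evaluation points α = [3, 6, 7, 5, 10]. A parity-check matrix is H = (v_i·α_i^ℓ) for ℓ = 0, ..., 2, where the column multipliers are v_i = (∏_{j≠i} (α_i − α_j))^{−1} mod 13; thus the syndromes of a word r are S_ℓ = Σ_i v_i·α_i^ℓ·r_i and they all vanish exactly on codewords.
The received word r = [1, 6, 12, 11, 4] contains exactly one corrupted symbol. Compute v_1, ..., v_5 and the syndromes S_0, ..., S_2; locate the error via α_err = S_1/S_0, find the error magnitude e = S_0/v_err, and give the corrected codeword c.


S = (4, 7, 9), error at position 4, error magnitude e = 11, c = [1, 6, 12, 0, 4].

Step 1: column multipliers v_i = (∏_{j≠i}(α_i − α_j))^{−1} mod 13.
  i = 1 (α = 3): (3−6)(3−7)(3−5)(3−10) = (−3)·(−4)·(−2)·(−7) = 168 ≡ 12, so v_1 = 12^{−1} = 12 (mod 13).
  i = 2 (α = 6): (6−3)(6−7)(6−5)(6−10) = 3·(−1)·1·(−4) = 12 ≡ 12, so v_2 = 12^{−1} = 12 (mod 13).
  i = 3 (α = 7): (7−3)(7−6)(7−5)(7−10) = 4·1·2·(−3) = −24 ≡ 2, so v_3 = 2^{−1} = 7 (mod 13).
  i = 4 (α = 5): (5−3)(5−6)(5−7)(5−10) = 2·(−1)·(−2)·(−5) = −20 ≡ 6, so v_4 = 6^{−1} = 11 (mod 13).
  i = 5 (α = 10): (10−3)(10−6)(10−7)(10−5) = 7·4·3·5 = 420 ≡ 4, so v_5 = 4^{−1} = 10 (mod 13).
  v = [12, 12, 7, 11, 10].
Step 2: syndromes of r = [1, 6, 12, 11, 4] (all sums mod 13).
  S_0 = Σ v_i r_i = 12·1 + 12·6 + 7·12 + 11·11 + 10·4 = 329 ≡ 4.
  S_1 = Σ v_i α_i r_i = 12·3·1 + 12·6·6 + 7·7·12 + 11·5·11 + 10·10·4 = 2061 ≡ 7.
  α_i^2 mod 13 = [9, 10, 10, 12, 9].
  S_2 = Σ v_i α_i^2 r_i = 12·9·1 + 12·10·6 + 7·10·12 + 11·12·11 + 10·9·4 = 3480 ≡ 9.
  S = (4, 7, 9) ≠ 0, so r is not a codeword (an error is present).
Step 3: locate the error. For a single error e at position i, S_ℓ = v_i·e·α_i^ℓ, so α_err = S_1/S_0.
  S_0^{−1} = 4^{−1} = 10 (mod 13), so α_err = 7·10 = 70 ≡ 5 = α_4. Error position i = 4.
  Consistency check: S_2/S_1 = 9·2 = 18 ≡ 5 = α_err ✓ (single-error assumption holds).
Step 4: error magnitude e = S_0/v_4 = S_0·∏_{j≠4}(α_4 − α_j) = 4·6 = 24 ≡ 11 (mod 13).
Step 5: correct position 4: c_4 = r_4 − e = 11 − 11 ≡ 0 (mod 13). Hence c = [1, 6, 12, 0, 4].
  Check: interpolating c through the α_i gives m(x) = 9 + 6·x (degree < 2) with m(α_i) = c_i for every i, so c is indeed a codeword.


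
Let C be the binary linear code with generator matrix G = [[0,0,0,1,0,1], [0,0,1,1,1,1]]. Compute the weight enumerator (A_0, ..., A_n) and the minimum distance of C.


Weight distribution: A_0 = 1, A_2 = 2, A_4 = 1. Minimum distance d = 2.

Enumerate all 2^2 = 4 messages m ∈ F_2^2.
For each, compute codeword c = mG in F_2^6, then tally its weight.
  m = 00 → c = 000000, weight = 0.
  m = 10 → c = 000101, weight = 2.
  m = 01 → c = 001111, weight = 4.
  m = 11 → c = 001010, weight = 2.
Tally weights:
  weight 0: 1 codewords.
  weight 2: 2 codewords.
  weight 4: 1 codewords.
Minimum distance d = smallest w > 0 with A_w > 0 = 2.
Sanity: Σ A_w = 4 = 2^2 = 4 ✓.
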